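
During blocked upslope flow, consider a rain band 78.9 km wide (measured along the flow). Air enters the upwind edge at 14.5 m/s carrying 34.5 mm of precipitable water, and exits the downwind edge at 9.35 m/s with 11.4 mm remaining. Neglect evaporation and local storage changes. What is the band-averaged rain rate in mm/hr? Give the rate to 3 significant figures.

Column moisture flux per unit crosswind length is F = V × PW.
Inflow: F_in = 14.5 × 34.5 = 500.25 mm·m/s
Outflow: F_out = 9.35 × 11.4 = 106.59 mm·m/s
Steady-state rate R = (F_in − F_out)/L = (500.25 − 106.59) / 78900 m = 4.989e-03 mm/s.
R = 4.989e-03 × 3600 = 18.0 mm/hr.

R ≈ 18.0 mm/hr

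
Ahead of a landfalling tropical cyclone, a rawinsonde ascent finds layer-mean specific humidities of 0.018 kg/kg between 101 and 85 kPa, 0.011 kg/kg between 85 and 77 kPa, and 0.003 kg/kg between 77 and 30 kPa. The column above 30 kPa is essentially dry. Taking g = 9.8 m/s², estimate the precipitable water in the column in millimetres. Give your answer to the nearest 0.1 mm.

PW ≈ 52.8 mm

Precipitable water is the column-integrated vapour mass per unit area: PW = (1/g) Σ q̄ Δp, with q in kg/kg and Δp in Pa (1 kg/m² of water = 1 mm).
Layer 101–85 kPa: Δp = 160 hPa = 16000 Pa, q̄ = 0.018 kg/kg → 0.018 × 16000 / 9.8 = 29.39 mm
Layer 85–77 kPa: Δp = 80 hPa = 8000 Pa, q̄ = 0.011 kg/kg → 0.011 × 8000 / 9.8 = 8.98 mm
Layer 77–30 kPa: Δp = 470 hPa = 47000 Pa, q̄ = 0.003 kg/kg → 0.003 × 47000 / 9.8 = 14.39 mm
PW = 29.39 + 8.98 + 14.39 = 52.76 ≈ 52.8 mm.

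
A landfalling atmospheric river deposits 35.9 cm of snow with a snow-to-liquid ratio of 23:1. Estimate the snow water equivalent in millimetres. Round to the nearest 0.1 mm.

SWE ≈ 15.6 mm

SWE = snow depth / ratio = 35.9 cm / 23 = 1.561 cm = 15.6 mm.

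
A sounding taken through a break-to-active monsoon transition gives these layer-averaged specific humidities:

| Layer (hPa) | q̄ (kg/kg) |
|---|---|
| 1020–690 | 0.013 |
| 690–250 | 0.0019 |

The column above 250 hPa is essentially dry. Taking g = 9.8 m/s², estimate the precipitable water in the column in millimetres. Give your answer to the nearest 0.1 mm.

PW ≈ 52.3 mm

Precipitable water is the column-integrated vapour mass per unit area: PW = (1/g) Σ q̄ Δp, with q in kg/kg and Δp in Pa (1 kg/m² of water = 1 mm).
Layer 1020–690 hPa: Δp = 330 hPa = 33000 Pa, q̄ = 0.013 kg/kg → 0.013 × 33000 / 9.8 = 43.78 mm
Layer 690–250 hPa: Δp = 440 hPa = 44000 Pa, q̄ = 0.0019 kg/kg → 0.0019 × 44000 / 9.8 = 8.53 mm
PW = 43.78 + 8.53 = 52.31 ≈ 52.3 mm.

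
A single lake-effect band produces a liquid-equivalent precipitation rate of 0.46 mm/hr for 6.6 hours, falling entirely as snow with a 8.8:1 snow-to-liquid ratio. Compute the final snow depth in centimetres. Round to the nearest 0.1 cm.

snow depth ≈ 2.7 cm

Liquid-equivalent depth = 0.46 × 6.6 = 3.036 mm.
Snow depth = 3.036 mm × 8.8 = 26.7168 mm = 2.7 cm.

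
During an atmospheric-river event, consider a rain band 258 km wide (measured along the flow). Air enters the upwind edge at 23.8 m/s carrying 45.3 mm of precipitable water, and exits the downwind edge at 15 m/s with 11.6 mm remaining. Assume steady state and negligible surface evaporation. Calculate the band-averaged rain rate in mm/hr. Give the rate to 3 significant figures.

Column moisture flux per unit crosswind length is F = V × PW.
Inflow: F_in = 23.8 × 45.3 = 1078.14 mm·m/s
Outflow: F_out = 15 × 11.6 = 174 mm·m/s
Steady-state rate R = (F_in − F_out)/L = (1078.14 − 174) / 258000 m = 3.504e-03 mm/s.
R = 3.504e-03 × 3600 = 12.6 mm/hr.

R ≈ 12.6 mm/hr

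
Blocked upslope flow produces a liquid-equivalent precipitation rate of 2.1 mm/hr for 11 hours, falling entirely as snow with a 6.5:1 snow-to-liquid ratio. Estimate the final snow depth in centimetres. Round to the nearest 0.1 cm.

Liquid-equivalent depth = 2.1 × 11 = 23.1 mm.
Snow depth = 23.1 mm × 6.5 = 150.15 mm = 15.0 cm.

snow depth ≈ 15.0 cm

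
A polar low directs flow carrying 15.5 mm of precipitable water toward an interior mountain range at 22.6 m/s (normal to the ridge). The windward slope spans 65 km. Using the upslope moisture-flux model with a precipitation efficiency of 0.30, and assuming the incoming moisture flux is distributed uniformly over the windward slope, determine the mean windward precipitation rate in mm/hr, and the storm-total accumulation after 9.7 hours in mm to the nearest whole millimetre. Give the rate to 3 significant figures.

Incoming column moisture flux per unit ridge length: F = V × PW = 22.6 × 15.5 = 350.3 mm·m/s.
Spread over the 65 km slope with efficiency ε = 0.30: R = ε·F/W = 0.30 × 350.3 / 65000 m = 1.617e-03 mm/s.
R = 1.617e-03 × 3600 = 5.82 mm/hr.
Over 9.7 h: total = 5.82 × 9.7 = 56.454 ≈ 56 mm.

R ≈ 5.82 mm/hr; total ≈ 56 mm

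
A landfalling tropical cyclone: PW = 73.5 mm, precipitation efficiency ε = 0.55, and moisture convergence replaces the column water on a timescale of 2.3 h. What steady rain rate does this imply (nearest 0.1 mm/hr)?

R ≈ 17.6 mm/hr

Each overturning extracts ε × PW = 0.55 × 73.5 = 40.425 mm.
Rate = ε·PW / τ = 40.425 / 2.3 h = 17.6 mm/hr.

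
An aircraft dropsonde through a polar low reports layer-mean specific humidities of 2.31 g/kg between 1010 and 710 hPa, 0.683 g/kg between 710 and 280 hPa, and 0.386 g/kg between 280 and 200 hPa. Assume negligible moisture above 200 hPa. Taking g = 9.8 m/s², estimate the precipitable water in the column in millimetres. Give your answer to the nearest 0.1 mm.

PW ≈ 10.4 mm

Precipitable water is the column-integrated vapour mass per unit area: PW = (1/g) Σ q̄ Δp, with q in kg/kg and Δp in Pa (1 kg/m² of water = 1 mm).
Layer 1010–710 hPa: Δp = 300 hPa = 30000 Pa, q̄ = 0.00231 kg/kg → 0.00231 × 30000 / 9.8 = 7.07 mm
Layer 710–280 hPa: Δp = 430 hPa = 43000 Pa, q̄ = 0.000683 kg/kg → 0.000683 × 43000 / 9.8 = 3.00 mm
Layer 280–200 hPa: Δp = 80 hPa = 8000 Pa, q̄ = 0.000386 kg/kg → 0.000386 × 8000 / 9.8 = 0.32 mm
PW = 7.07 + 3.00 + 0.32 = 10.39 ≈ 10.4 mm.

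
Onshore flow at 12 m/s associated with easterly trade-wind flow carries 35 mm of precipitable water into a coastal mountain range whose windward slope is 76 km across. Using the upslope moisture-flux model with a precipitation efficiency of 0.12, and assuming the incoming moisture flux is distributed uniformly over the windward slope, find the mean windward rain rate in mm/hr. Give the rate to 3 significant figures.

Incoming column moisture flux per unit ridge length: F = V × PW = 12 × 35 = 420 mm·m/s.
Spread over the 76 km slope with efficiency ε = 0.12: R = ε·F/W = 0.12 × 420 / 76000 m = 6.632e-04 mm/s.
R = 6.632e-04 × 3600 = 2.39 mm/hr.

R ≈ 2.39 mm/hr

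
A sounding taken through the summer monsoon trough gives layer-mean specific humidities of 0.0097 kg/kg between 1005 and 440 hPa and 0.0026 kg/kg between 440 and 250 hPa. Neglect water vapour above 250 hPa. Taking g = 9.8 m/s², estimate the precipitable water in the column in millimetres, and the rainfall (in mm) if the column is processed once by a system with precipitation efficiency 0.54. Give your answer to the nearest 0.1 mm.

Precipitable water is the column-integrated vapour mass per unit area: PW = (1/g) Σ q̄ Δp, with q in kg/kg and Δp in Pa (1 kg/m² of water = 1 mm).
Layer 1005–440 hPa: Δp = 565 hPa = 56500 Pa, q̄ = 0.0097 kg/kg → 0.0097 × 56500 / 9.8 = 55.92 mm
Layer 440–250 hPa: Δp = 190 hPa = 19000 Pa, q̄ = 0.0026 kg/kg → 0.0026 × 19000 / 9.8 = 5.04 mm
PW = 55.92 + 5.04 = 60.96 ≈ 61.0 mm.
Rainfall = ε × PW = 0.54 × 61.0 = 32.9 mm.

PW ≈ 61.0 mm; rainfall ≈ 32.9 mm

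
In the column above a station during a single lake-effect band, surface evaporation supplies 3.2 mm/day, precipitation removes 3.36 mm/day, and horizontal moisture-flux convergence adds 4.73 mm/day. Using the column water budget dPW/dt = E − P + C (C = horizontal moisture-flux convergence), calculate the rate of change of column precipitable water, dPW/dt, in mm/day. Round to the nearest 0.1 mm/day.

dPW/dt = E − P + C = 3.2 − 3.36 + (4.73) = 4.6 mm/day.

dPW/dt ≈ 4.6 mm/day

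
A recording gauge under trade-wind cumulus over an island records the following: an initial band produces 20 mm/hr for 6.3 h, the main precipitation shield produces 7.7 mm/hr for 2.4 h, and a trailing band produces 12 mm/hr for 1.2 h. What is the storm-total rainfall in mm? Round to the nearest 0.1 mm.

total ≈ 158.9 mm

Total = Σ Rᵢ Δtᵢ = 20 × 6.3 + 7.7 × 2.4 + 12 × 1.2
      = 126 + 18.48 + 14.4 = 158.9 mm.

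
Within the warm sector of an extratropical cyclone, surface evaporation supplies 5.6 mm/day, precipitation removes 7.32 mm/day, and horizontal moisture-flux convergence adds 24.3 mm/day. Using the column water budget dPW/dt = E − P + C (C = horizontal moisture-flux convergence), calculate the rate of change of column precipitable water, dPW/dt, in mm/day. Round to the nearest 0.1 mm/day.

dPW/dt ≈ 22.6 mm/day

dPW/dt = E − P + C = 5.6 − 7.32 + (24.3) = 22.6 mm/day.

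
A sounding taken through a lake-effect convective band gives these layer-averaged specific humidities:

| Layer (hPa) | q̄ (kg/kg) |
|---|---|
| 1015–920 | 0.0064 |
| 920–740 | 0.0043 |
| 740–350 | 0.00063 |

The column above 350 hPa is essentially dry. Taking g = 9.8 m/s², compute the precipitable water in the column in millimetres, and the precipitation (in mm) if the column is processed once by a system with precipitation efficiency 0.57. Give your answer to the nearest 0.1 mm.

Precipitable water is the column-integrated vapour mass per unit area: PW = (1/g) Σ q̄ Δp, with q in kg/kg and Δp in Pa (1 kg/m² of water = 1 mm).
Layer 1015–920 hPa: Δp = 95 hPa = 9500 Pa, q̄ = 0.0064 kg/kg → 0.0064 × 9500 / 9.8 = 6.20 mm
Layer 920–740 hPa: Δp = 180 hPa = 18000 Pa, q̄ = 0.0043 kg/kg → 0.0043 × 18000 / 9.8 = 7.90 mm
Layer 740–350 hPa: Δp = 390 hPa = 39000 Pa, q̄ = 0.00063 kg/kg → 0.00063 × 39000 / 9.8 = 2.51 mm
PW = 6.20 + 7.90 + 2.51 = 16.61 ≈ 16.6 mm.
Precipitation = ε × PW = 0.57 × 16.6 = 9.5 mm.

PW ≈ 16.6 mm; precipitation ≈ 9.5 mm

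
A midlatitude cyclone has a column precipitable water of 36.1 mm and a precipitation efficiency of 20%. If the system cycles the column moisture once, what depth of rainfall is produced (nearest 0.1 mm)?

Rainfall = ε × PW = 0.20 × 36.1 = 7.2 mm.

rainfall ≈ 7.2 mm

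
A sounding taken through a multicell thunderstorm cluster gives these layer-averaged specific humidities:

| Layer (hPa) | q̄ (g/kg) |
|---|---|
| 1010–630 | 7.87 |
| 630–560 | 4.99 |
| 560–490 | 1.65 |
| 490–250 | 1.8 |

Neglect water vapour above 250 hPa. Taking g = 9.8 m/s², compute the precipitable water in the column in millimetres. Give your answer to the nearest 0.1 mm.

PW ≈ 39.7 mm

Precipitable water is the column-integrated vapour mass per unit area: PW = (1/g) Σ q̄ Δp, with q in kg/kg and Δp in Pa (1 kg/m² of water = 1 mm).
Layer 1010–630 hPa: Δp = 380 hPa = 38000 Pa, q̄ = 0.00787 kg/kg → 0.00787 × 38000 / 9.8 = 30.52 mm
Layer 630–560 hPa: Δp = 70 hPa = 7000 Pa, q̄ = 0.00499 kg/kg → 0.00499 × 7000 / 9.8 = 3.56 mm
Layer 560–490 hPa: Δp = 70 hPa = 7000 Pa, q̄ = 0.00165 kg/kg → 0.00165 × 7000 / 9.8 = 1.18 mm
Layer 490–250 hPa: Δp = 240 hPa = 24000 Pa, q̄ = 0.0018 kg/kg → 0.0018 × 24000 / 9.8 = 4.41 mm
PW = 30.52 + 3.56 + 1.18 + 4.41 = 39.67 ≈ 39.7 mm.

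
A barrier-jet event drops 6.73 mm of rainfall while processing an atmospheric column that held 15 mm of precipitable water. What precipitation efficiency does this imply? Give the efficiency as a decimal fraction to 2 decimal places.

ε = rainfall / PW = 6.73 / 15 = 0.45.

ε ≈ 0.45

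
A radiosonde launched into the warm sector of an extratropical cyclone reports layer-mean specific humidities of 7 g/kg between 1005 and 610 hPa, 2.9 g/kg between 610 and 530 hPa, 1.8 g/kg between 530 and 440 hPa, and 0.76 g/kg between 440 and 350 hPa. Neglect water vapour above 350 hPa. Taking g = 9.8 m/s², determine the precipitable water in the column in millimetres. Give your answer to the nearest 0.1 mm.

PW ≈ 32.9 mm

Precipitable water is the column-integrated vapour mass per unit area: PW = (1/g) Σ q̄ Δp, with q in kg/kg and Δp in Pa (1 kg/m² of water = 1 mm).
Layer 1005–610 hPa: Δp = 395 hPa = 39500 Pa, q̄ = 0.007 kg/kg → 0.007 × 39500 / 9.8 = 28.21 mm
Layer 610–530 hPa: Δp = 80 hPa = 8000 Pa, q̄ = 0.0029 kg/kg → 0.0029 × 8000 / 9.8 = 2.37 mm
Layer 530–440 hPa: Δp = 90 hPa = 9000 Pa, q̄ = 0.0018 kg/kg → 0.0018 × 9000 / 9.8 = 1.65 mm
Layer 440–350 hPa: Δp = 90 hPa = 9000 Pa, q̄ = 0.00076 kg/kg → 0.00076 × 9000 / 9.8 = 0.70 mm
PW = 28.21 + 2.37 + 1.65 + 0.70 = 32.93 ≈ 32.9 mm.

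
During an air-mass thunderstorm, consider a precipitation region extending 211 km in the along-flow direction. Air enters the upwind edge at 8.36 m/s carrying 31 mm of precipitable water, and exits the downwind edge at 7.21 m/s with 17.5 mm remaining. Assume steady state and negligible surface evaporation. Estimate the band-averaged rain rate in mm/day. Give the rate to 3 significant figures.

Column moisture flux per unit crosswind length is F = V × PW.
Inflow: F_in = 8.36 × 31 = 259.16 mm·m/s
Outflow: F_out = 7.21 × 17.5 = 126.175 mm·m/s
Steady-state rate R = (F_in − F_out)/L = (259.16 − 126.175) / 211000 m = 6.303e-04 mm/s.
R = 6.303e-04 × 3600 × 24 = 54.5 mm/day.

R ≈ 54.5 mm/day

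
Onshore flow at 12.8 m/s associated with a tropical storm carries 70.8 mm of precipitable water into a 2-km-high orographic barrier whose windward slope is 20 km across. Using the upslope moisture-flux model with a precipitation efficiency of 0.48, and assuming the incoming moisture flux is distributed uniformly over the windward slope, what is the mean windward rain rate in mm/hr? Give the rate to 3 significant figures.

R ≈ 78.3 mm/hr

Incoming column moisture flux per unit ridge length: F = V × PW = 12.8 × 70.8 = 906.24 mm·m/s.
Spread over the 20 km slope with efficiency ε = 0.48: R = ε·F/W = 0.48 × 906.24 / 20000 m = 2.175e-02 mm/s.
R = 2.175e-02 × 3600 = 78.3 mm/hr.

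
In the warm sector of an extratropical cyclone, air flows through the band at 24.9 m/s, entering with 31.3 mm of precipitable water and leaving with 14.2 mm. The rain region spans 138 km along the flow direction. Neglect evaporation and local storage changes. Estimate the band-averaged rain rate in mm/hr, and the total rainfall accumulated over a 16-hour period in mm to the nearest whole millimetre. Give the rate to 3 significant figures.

Column moisture flux per unit crosswind length is F = V × PW.
Inflow: F_in = 24.9 × 31.3 = 779.37 mm·m/s
Outflow: F_out = 24.9 × 14.2 = 353.58 mm·m/s
Steady-state rate R = (F_in − F_out)/L = (779.37 − 353.58) / 138000 m = 3.085e-03 mm/s.
R = 3.085e-03 × 3600 = 11.1 mm/hr.
Over 16 h: total = 11.1 × 16 = 177.6 ≈ 178 mm.

R ≈ 11.1 mm/hr; total ≈ 178 mm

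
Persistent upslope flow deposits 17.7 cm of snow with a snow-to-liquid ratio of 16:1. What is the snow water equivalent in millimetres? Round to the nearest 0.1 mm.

SWE = snow depth / ratio = 17.7 cm / 16 = 1.106 cm = 11.1 mm.

SWE ≈ 11.1 mm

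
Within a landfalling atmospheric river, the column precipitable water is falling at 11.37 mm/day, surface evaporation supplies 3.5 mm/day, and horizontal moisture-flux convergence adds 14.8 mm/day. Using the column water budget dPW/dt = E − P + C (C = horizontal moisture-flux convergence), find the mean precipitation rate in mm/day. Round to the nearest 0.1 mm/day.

dPW/dt = -11.37 mm/day.
P = E + C − dPW/dt = 3.5 + (14.8) − (-11.37) = 29.7 mm/day.

P ≈ 29.7 mm/day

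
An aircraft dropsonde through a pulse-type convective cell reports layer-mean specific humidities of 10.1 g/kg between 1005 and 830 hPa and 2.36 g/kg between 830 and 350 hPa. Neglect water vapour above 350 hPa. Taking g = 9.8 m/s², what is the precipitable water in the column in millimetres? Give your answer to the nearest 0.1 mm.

PW ≈ 29.6 mm

Precipitable water is the column-integrated vapour mass per unit area: PW = (1/g) Σ q̄ Δp, with q in kg/kg and Δp in Pa (1 kg/m² of water = 1 mm).
Layer 1005–830 hPa: Δp = 175 hPa = 17500 Pa, q̄ = 0.0101 kg/kg → 0.0101 × 17500 / 9.8 = 18.04 mm
Layer 830–350 hPa: Δp = 480 hPa = 48000 Pa, q̄ = 0.00236 kg/kg → 0.00236 × 48000 / 9.8 = 11.56 mm
PW = 18.04 + 11.56 = 29.60 ≈ 29.6 mm.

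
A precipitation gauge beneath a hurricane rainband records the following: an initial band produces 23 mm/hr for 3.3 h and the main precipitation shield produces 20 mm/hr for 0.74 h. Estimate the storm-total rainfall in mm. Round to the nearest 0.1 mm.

total ≈ 90.7 mm

Total = Σ Rᵢ Δtᵢ = 23 × 3.3 + 20 × 0.74
      = 75.9 + 14.8 = 90.7 mm.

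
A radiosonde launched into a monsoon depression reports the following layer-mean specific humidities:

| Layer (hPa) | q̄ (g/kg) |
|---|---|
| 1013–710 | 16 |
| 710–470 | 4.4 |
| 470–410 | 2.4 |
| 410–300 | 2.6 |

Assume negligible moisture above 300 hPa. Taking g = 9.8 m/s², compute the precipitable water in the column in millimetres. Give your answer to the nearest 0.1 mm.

Precipitable water is the column-integrated vapour mass per unit area: PW = (1/g) Σ q̄ Δp, with q in kg/kg and Δp in Pa (1 kg/m² of water = 1 mm).
Layer 1013–710 hPa: Δp = 303 hPa = 30300 Pa, q̄ = 0.016 kg/kg → 0.016 × 30300 / 9.8 = 49.47 mm
Layer 710–470 hPa: Δp = 240 hPa = 24000 Pa, q̄ = 0.0044 kg/kg → 0.0044 × 24000 / 9.8 = 10.78 mm
Layer 470–410 hPa: Δp = 60 hPa = 6000 Pa, q̄ = 0.0024 kg/kg → 0.0024 × 6000 / 9.8 = 1.47 mm
Layer 410–300 hPa: Δp = 110 hPa = 11000 Pa, q̄ = 0.0026 kg/kg → 0.0026 × 11000 / 9.8 = 2.92 mm
PW = 49.47 + 10.78 + 1.47 + 2.92 = 64.64 ≈ 64.6 mm.

PW ≈ 64.6 mm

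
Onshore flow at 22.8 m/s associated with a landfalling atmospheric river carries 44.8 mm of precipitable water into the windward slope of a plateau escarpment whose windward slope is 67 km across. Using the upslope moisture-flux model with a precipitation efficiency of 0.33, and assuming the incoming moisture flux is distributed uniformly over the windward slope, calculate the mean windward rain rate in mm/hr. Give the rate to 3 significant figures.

R ≈ 18.1 mm/hr

Incoming column moisture flux per unit ridge length: F = V × PW = 22.8 × 44.8 = 1021.44 mm·m/s.
Spread over the 67 km slope with efficiency ε = 0.33: R = ε·F/W = 0.33 × 1021.44 / 67000 m = 5.031e-03 mm/s.
R = 5.031e-03 × 3600 = 18.1 mm/hr.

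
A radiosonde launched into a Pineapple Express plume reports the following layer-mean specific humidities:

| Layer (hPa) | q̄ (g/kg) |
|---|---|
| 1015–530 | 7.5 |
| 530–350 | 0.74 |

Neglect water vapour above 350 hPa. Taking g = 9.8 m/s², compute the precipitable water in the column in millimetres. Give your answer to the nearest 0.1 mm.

Precipitable water is the column-integrated vapour mass per unit area: PW = (1/g) Σ q̄ Δp, with q in kg/kg and Δp in Pa (1 kg/m² of water = 1 mm).
Layer 1015–530 hPa: Δp = 485 hPa = 48500 Pa, q̄ = 0.0075 kg/kg → 0.0075 × 48500 / 9.8 = 37.12 mm
Layer 530–350 hPa: Δp = 180 hPa = 18000 Pa, q̄ = 0.00074 kg/kg → 0.00074 × 18000 / 9.8 = 1.36 mm
PW = 37.12 + 1.36 = 38.48 ≈ 38.5 mm.

PW ≈ 38.5 mm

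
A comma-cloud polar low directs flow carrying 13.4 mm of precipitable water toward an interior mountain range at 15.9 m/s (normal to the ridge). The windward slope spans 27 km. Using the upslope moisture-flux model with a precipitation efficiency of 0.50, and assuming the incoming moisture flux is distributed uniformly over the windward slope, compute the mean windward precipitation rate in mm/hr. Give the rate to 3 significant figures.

Incoming column moisture flux per unit ridge length: F = V × PW = 15.9 × 13.4 = 213.06 mm·m/s.
Spread over the 27 km slope with efficiency ε = 0.50: R = ε·F/W = 0.50 × 213.06 / 27000 m = 3.946e-03 mm/s.
R = 3.946e-03 × 3600 = 14.2 mm/hr.

R ≈ 14.2 mm/hr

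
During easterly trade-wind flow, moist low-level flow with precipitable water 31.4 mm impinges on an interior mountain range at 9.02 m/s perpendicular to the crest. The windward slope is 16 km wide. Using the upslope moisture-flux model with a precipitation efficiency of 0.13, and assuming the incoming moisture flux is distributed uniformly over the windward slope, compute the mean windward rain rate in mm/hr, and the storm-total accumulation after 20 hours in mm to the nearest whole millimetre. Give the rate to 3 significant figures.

Incoming column moisture flux per unit ridge length: F = V × PW = 9.02 × 31.4 = 283.228 mm·m/s.
Spread over the 16 km slope with efficiency ε = 0.13: R = ε·F/W = 0.13 × 283.228 / 16000 m = 2.301e-03 mm/s.
R = 2.301e-03 × 3600 = 8.28 mm/hr.
Over 20 h: total = 8.28 × 20 = 165.6 ≈ 166 mm.

R ≈ 8.28 mm/hr; total ≈ 166 mm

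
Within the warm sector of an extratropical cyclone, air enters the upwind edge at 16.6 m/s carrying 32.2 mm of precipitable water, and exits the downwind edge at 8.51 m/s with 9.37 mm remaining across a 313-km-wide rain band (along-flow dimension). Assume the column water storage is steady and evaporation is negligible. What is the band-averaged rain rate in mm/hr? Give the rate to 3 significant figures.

Column moisture flux per unit crosswind length is F = V × PW.
Inflow: F_in = 16.6 × 32.2 = 534.52 mm·m/s
Outflow: F_out = 8.51 × 9.37 = 79.7387 mm·m/s
Steady-state rate R = (F_in − F_out)/L = (534.52 − 79.7387) / 313000 m = 1.453e-03 mm/s.
R = 1.453e-03 × 3600 = 5.23 mm/hr.

R ≈ 5.23 mm/hr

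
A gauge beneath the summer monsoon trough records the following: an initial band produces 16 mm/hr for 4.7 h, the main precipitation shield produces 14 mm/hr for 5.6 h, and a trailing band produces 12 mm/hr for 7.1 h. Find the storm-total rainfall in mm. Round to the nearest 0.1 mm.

total ≈ 238.8 mm

Total = Σ Rᵢ Δtᵢ = 16 × 4.7 + 14 × 5.6 + 12 × 7.1
      = 75.2 + 78.4 + 85.2 = 238.8 mm.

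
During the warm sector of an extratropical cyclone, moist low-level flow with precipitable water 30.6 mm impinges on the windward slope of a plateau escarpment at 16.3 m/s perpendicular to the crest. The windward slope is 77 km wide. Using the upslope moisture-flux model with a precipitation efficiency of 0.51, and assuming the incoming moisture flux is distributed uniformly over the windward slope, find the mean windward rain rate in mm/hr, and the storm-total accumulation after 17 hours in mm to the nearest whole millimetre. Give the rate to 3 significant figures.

Incoming column moisture flux per unit ridge length: F = V × PW = 16.3 × 30.6 = 498.78 mm·m/s.
Spread over the 77 km slope with efficiency ε = 0.51: R = ε·F/W = 0.51 × 498.78 / 77000 m = 3.304e-03 mm/s.
R = 3.304e-03 × 3600 = 11.9 mm/hr.
Over 17 h: total = 11.9 × 17 = 202.3 ≈ 202 mm.

R ≈ 11.9 mm/hr; total ≈ 202 mm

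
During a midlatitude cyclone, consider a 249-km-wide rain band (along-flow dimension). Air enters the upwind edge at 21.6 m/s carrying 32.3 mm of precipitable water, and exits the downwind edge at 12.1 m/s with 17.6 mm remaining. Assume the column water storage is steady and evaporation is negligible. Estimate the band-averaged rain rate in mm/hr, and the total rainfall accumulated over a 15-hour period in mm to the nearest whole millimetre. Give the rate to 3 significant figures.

R ≈ 7.01 mm/hr; total ≈ 105 mm

Column moisture flux per unit crosswind length is F = V × PW.
Inflow: F_in = 21.6 × 32.3 = 697.68 mm·m/s
Outflow: F_out = 12.1 × 17.6 = 212.96 mm·m/s
Steady-state rate R = (F_in − F_out)/L = (697.68 − 212.96) / 249000 m = 1.947e-03 mm/s.
R = 1.947e-03 × 3600 = 7.01 mm/hr.
Over 15 h: total = 7.01 × 15 = 105.15 ≈ 105 mm.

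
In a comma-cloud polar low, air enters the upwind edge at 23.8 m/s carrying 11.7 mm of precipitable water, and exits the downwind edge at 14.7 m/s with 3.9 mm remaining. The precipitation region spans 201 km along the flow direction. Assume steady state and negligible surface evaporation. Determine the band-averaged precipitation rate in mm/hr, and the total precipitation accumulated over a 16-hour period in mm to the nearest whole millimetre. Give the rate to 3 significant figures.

R ≈ 3.96 mm/hr; total ≈ 63 mm

Column moisture flux per unit crosswind length is F = V × PW.
Inflow: F_in = 23.8 × 11.7 = 278.46 mm·m/s
Outflow: F_out = 14.7 × 3.9 = 57.33 mm·m/s
Steady-state rate R = (F_in − F_out)/L = (278.46 − 57.33) / 201000 m = 1.100e-03 mm/s.
R = 1.100e-03 × 3600 = 3.96 mm/hr.
Over 16 h: total = 3.96 × 16 = 63.36 ≈ 63 mm.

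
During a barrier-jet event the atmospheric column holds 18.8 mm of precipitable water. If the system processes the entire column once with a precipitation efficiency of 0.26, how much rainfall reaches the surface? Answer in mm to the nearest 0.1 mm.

Rainfall = ε × PW = 0.26 × 18.8 = 4.9 mm.

rainfall ≈ 4.9 mm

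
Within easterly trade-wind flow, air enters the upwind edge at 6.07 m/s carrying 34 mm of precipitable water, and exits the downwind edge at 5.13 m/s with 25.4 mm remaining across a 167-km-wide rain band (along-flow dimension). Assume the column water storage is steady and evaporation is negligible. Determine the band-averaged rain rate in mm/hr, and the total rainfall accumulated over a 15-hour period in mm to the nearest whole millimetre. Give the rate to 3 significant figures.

R ≈ 1.64 mm/hr; total ≈ 25 mm

Column moisture flux per unit crosswind length is F = V × PW.
Inflow: F_in = 6.07 × 34 = 206.38 mm·m/s
Outflow: F_out = 5.13 × 25.4 = 130.302 mm·m/s
Steady-state rate R = (F_in − F_out)/L = (206.38 − 130.302) / 167000 m = 4.556e-04 mm/s.
R = 4.556e-04 × 3600 = 1.64 mm/hr.
Over 15 h: total = 1.64 × 15 = 24.6 ≈ 25 mm.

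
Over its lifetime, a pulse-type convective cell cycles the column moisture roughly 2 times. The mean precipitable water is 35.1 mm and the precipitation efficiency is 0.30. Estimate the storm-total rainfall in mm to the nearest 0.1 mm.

Each cycle deposits ε × PW = 0.30 × 35.1 = 10.53 mm.
Over 2 cycles: 2 × 10.53 = 21.1 mm.

rainfall ≈ 21.1 mm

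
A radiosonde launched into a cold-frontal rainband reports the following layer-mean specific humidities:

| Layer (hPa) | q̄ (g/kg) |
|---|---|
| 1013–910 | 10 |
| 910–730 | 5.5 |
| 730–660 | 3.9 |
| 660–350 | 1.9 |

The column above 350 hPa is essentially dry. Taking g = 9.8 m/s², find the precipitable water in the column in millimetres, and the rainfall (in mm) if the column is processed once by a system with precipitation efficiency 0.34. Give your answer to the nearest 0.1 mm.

Precipitable water is the column-integrated vapour mass per unit area: PW = (1/g) Σ q̄ Δp, with q in kg/kg and Δp in Pa (1 kg/m² of water = 1 mm).
Layer 1013–910 hPa: Δp = 103 hPa = 10300 Pa, q̄ = 0.01 kg/kg → 0.01 × 10300 / 9.8 = 10.51 mm
Layer 910–730 hPa: Δp = 180 hPa = 18000 Pa, q̄ = 0.0055 kg/kg → 0.0055 × 18000 / 9.8 = 10.10 mm
Layer 730–660 hPa: Δp = 70 hPa = 7000 Pa, q̄ = 0.0039 kg/kg → 0.0039 × 7000 / 9.8 = 2.79 mm
Layer 660–350 hPa: Δp = 310 hPa = 31000 Pa, q̄ = 0.0019 kg/kg → 0.0019 × 31000 / 9.8 = 6.01 mm
PW = 10.51 + 10.10 + 2.79 + 6.01 = 29.41 ≈ 29.4 mm.
Rainfall = ε × PW = 0.34 × 29.4 = 10.0 mm.

PW ≈ 29.4 mm; rainfall ≈ 10.0 mm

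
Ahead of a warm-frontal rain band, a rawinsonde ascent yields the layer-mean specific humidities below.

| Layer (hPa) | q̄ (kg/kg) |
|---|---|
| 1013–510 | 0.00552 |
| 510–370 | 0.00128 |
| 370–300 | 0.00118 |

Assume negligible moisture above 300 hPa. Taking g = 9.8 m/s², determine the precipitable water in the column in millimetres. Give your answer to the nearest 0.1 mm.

Precipitable water is the column-integrated vapour mass per unit area: PW = (1/g) Σ q̄ Δp, with q in kg/kg and Δp in Pa (1 kg/m² of water = 1 mm).
Layer 1013–510 hPa: Δp = 503 hPa = 50300 Pa, q̄ = 0.00552 kg/kg → 0.00552 × 50300 / 9.8 = 28.33 mm
Layer 510–370 hPa: Δp = 140 hPa = 14000 Pa, q̄ = 0.00128 kg/kg → 0.00128 × 14000 / 9.8 = 1.83 mm
Layer 370–300 hPa: Δp = 70 hPa = 7000 Pa, q̄ = 0.00118 kg/kg → 0.00118 × 7000 / 9.8 = 0.84 mm
PW = 28.33 + 1.83 + 0.84 = 31.00 ≈ 31.0 mm.

PW ≈ 31.0 mm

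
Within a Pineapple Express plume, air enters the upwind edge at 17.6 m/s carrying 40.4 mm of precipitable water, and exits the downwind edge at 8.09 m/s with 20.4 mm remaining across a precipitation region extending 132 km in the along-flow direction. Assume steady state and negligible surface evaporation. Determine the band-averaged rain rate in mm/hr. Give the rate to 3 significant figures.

R ≈ 14.9 mm/hr

Column moisture flux per unit crosswind length is F = V × PW.
Inflow: F_in = 17.6 × 40.4 = 711.04 mm·m/s
Outflow: F_out = 8.09 × 20.4 = 165.036 mm·m/s
Steady-state rate R = (F_in − F_out)/L = (711.04 − 165.036) / 132000 m = 4.136e-03 mm/s.
R = 4.136e-03 × 3600 = 14.9 mm/hr.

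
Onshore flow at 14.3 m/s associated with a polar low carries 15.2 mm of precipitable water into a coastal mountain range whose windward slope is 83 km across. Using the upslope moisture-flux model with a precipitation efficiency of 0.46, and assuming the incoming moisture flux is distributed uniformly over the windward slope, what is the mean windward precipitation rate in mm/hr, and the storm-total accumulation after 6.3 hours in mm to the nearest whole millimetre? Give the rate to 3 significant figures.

Incoming column moisture flux per unit ridge length: F = V × PW = 14.3 × 15.2 = 217.36 mm·m/s.
Spread over the 83 km slope with efficiency ε = 0.46: R = ε·F/W = 0.46 × 217.36 / 83000 m = 1.205e-03 mm/s.
R = 1.205e-03 × 3600 = 4.34 mm/hr.
Over 6.3 h: total = 4.34 × 6.3 = 27.342 ≈ 27 mm.

R ≈ 4.34 mm/hr; total ≈ 27 mm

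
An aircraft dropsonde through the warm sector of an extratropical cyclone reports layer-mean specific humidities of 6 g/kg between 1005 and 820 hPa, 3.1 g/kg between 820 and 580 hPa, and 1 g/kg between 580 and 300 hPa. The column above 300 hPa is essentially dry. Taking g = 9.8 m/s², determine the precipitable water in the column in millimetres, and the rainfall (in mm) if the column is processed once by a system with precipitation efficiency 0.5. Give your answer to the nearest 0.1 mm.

PW ≈ 21.8 mm; rainfall ≈ 10.9 mm

Precipitable water is the column-integrated vapour mass per unit area: PW = (1/g) Σ q̄ Δp, with q in kg/kg and Δp in Pa (1 kg/m² of water = 1 mm).
Layer 1005–820 hPa: Δp = 185 hPa = 18500 Pa, q̄ = 0.006 kg/kg → 0.006 × 18500 / 9.8 = 11.33 mm
Layer 820–580 hPa: Δp = 240 hPa = 24000 Pa, q̄ = 0.0031 kg/kg → 0.0031 × 24000 / 9.8 = 7.59 mm
Layer 580–300 hPa: Δp = 280 hPa = 28000 Pa, q̄ = 0.001 kg/kg → 0.001 × 28000 / 9.8 = 2.86 mm
PW = 11.33 + 7.59 + 2.86 = 21.78 ≈ 21.8 mm.
Rainfall = ε × PW = 0.5 × 21.8 = 10.9 mm.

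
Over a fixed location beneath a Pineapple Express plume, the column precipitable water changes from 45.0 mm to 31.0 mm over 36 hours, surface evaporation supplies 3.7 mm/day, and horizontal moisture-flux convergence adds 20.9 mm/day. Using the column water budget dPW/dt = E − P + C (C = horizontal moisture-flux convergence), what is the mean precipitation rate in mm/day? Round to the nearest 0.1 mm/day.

dPW/dt = (31.0 − 45.0) mm / (36/24 day) = -9.333 mm/day.
P = E + C − dPW/dt = 3.7 + (20.9) − (-9.333) = 33.9 mm/day.

P ≈ 33.9 mm/day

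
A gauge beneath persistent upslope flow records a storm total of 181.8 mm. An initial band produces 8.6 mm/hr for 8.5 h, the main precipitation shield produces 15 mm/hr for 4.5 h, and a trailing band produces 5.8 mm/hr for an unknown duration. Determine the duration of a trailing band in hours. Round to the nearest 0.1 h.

duration ≈ 7.1 h

Known phases: 8.6 × 8.5 + 15 × 4.5 = 73.1 + 67.5 = 140.6 mm.
Remaining depth = 181.8 − 140.6 = 41.2 mm.
Duration = 41.2 / 5.8 = 7.1 h.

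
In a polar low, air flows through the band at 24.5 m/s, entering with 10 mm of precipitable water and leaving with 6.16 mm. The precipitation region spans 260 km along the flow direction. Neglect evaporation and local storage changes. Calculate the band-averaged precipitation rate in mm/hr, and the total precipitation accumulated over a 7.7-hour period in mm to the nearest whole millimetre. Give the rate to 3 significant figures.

Column moisture flux per unit crosswind length is F = V × PW.
Inflow: F_in = 24.5 × 10 = 245 mm·m/s
Outflow: F_out = 24.5 × 6.16 = 150.92 mm·m/s
Steady-state rate R = (F_in − F_out)/L = (245 − 150.92) / 260000 m = 3.618e-04 mm/s.
R = 3.618e-04 × 3600 = 1.30 mm/hr.
Over 7.7 h: total = 1.30 × 7.7 = 10.01 ≈ 10 mm.

R ≈ 1.30 mm/hr; total ≈ 10 mm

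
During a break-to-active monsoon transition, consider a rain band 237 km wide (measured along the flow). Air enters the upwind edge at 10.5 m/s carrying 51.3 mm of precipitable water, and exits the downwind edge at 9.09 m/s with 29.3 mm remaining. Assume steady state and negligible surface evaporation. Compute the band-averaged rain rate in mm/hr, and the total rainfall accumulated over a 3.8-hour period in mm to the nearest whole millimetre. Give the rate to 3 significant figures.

R ≈ 4.14 mm/hr; total ≈ 16 mm

Column moisture flux per unit crosswind length is F = V × PW.
Inflow: F_in = 10.5 × 51.3 = 538.65 mm·m/s
Outflow: F_out = 9.09 × 29.3 = 266.337 mm·m/s
Steady-state rate R = (F_in − F_out)/L = (538.65 − 266.337) / 237000 m = 1.149e-03 mm/s.
R = 1.149e-03 × 3600 = 4.14 mm/hr.
Over 3.8 h: total = 4.14 × 3.8 = 15.732 ≈ 16 mm.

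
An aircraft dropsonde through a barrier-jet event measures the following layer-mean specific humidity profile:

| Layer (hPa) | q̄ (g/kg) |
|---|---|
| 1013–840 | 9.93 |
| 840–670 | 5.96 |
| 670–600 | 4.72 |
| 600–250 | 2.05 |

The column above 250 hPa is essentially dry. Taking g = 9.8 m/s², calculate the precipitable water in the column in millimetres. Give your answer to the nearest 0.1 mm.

PW ≈ 38.6 mm

Precipitable water is the column-integrated vapour mass per unit area: PW = (1/g) Σ q̄ Δp, with q in kg/kg and Δp in Pa (1 kg/m² of water = 1 mm).
Layer 1013–840 hPa: Δp = 173 hPa = 17300 Pa, q̄ = 0.00993 kg/kg → 0.00993 × 17300 / 9.8 = 17.53 mm
Layer 840–670 hPa: Δp = 170 hPa = 17000 Pa, q̄ = 0.00596 kg/kg → 0.00596 × 17000 / 9.8 = 10.34 mm
Layer 670–600 hPa: Δp = 70 hPa = 7000 Pa, q̄ = 0.00472 kg/kg → 0.00472 × 7000 / 9.8 = 3.37 mm
Layer 600–250 hPa: Δp = 350 hPa = 35000 Pa, q̄ = 0.00205 kg/kg → 0.00205 × 35000 / 9.8 = 7.32 mm
PW = 17.53 + 10.34 + 3.37 + 7.32 = 38.56 ≈ 38.6 mm.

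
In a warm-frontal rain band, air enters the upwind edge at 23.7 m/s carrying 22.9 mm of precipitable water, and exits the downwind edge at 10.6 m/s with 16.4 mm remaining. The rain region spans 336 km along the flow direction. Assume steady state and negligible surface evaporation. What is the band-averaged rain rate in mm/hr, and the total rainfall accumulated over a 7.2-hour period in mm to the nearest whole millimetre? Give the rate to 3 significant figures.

R ≈ 3.95 mm/hr; total ≈ 28 mm

Column moisture flux per unit crosswind length is F = V × PW.
Inflow: F_in = 23.7 × 22.9 = 542.73 mm·m/s
Outflow: F_out = 10.6 × 16.4 = 173.84 mm·m/s
Steady-state rate R = (F_in − F_out)/L = (542.73 − 173.84) / 336000 m = 1.098e-03 mm/s.
R = 1.098e-03 × 3600 = 3.95 mm/hr.
Over 7.2 h: total = 3.95 × 7.2 = 28.44 ≈ 28 mm.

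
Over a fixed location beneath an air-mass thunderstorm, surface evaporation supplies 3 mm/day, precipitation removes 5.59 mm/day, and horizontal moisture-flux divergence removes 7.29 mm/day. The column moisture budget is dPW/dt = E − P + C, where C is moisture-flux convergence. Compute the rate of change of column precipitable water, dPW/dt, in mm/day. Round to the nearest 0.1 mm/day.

dPW/dt ≈ -9.9 mm/day

dPW/dt = E − P + C = 3 − 5.59 + (-7.29) = -9.9 mm/day.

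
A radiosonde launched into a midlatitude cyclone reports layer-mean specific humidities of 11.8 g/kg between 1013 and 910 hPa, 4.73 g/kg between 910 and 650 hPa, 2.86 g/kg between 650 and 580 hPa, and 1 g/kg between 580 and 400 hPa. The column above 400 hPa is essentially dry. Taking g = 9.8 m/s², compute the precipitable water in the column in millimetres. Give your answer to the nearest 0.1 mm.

PW ≈ 28.8 mm

Precipitable water is the column-integrated vapour mass per unit area: PW = (1/g) Σ q̄ Δp, with q in kg/kg and Δp in Pa (1 kg/m² of water = 1 mm).
Layer 1013–910 hPa: Δp = 103 hPa = 10300 Pa, q̄ = 0.0118 kg/kg → 0.0118 × 10300 / 9.8 = 12.40 mm
Layer 910–650 hPa: Δp = 260 hPa = 26000 Pa, q̄ = 0.00473 kg/kg → 0.00473 × 26000 / 9.8 = 12.55 mm
Layer 650–580 hPa: Δp = 70 hPa = 7000 Pa, q̄ = 0.00286 kg/kg → 0.00286 × 7000 / 9.8 = 2.04 mm
Layer 580–400 hPa: Δp = 180 hPa = 18000 Pa, q̄ = 0.001 kg/kg → 0.001 × 18000 / 9.8 = 1.84 mm
PW = 12.40 + 12.55 + 2.04 + 1.84 = 28.83 ≈ 28.8 mm.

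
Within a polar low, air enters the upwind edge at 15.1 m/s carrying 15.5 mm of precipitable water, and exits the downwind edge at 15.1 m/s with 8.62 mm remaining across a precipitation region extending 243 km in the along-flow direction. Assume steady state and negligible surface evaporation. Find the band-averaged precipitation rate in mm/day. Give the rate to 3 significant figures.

Column moisture flux per unit crosswind length is F = V × PW.
Inflow: F_in = 15.1 × 15.5 = 234.05 mm·m/s
Outflow: F_out = 15.1 × 8.62 = 130.162 mm·m/s
Steady-state rate R = (F_in − F_out)/L = (234.05 − 130.162) / 243000 m = 4.275e-04 mm/s.
R = 4.275e-04 × 3600 × 24 = 36.9 mm/day.

R ≈ 36.9 mm/day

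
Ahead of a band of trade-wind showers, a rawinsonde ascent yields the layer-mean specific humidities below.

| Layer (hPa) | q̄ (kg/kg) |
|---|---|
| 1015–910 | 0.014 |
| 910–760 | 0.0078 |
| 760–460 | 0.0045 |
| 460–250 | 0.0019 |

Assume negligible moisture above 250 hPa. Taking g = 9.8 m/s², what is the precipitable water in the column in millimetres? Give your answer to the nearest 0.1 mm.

Precipitable water is the column-integrated vapour mass per unit area: PW = (1/g) Σ q̄ Δp, with q in kg/kg and Δp in Pa (1 kg/m² of water = 1 mm).
Layer 1015–910 hPa: Δp = 105 hPa = 10500 Pa, q̄ = 0.014 kg/kg → 0.014 × 10500 / 9.8 = 15.00 mm
Layer 910–760 hPa: Δp = 150 hPa = 15000 Pa, q̄ = 0.0078 kg/kg → 0.0078 × 15000 / 9.8 = 11.94 mm
Layer 760–460 hPa: Δp = 300 hPa = 30000 Pa, q̄ = 0.0045 kg/kg → 0.0045 × 30000 / 9.8 = 13.78 mm
Layer 460–250 hPa: Δp = 210 hPa = 21000 Pa, q̄ = 0.0019 kg/kg → 0.0019 × 21000 / 9.8 = 4.07 mm
PW = 15.00 + 11.94 + 13.78 + 4.07 = 44.79 ≈ 44.8 mm.

PW ≈ 44.8 mm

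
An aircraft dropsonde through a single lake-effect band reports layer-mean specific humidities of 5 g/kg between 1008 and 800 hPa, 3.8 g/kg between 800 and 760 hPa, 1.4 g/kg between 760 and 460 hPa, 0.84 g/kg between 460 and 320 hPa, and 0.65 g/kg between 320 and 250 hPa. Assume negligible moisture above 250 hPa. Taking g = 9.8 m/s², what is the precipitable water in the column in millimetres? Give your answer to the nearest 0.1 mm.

PW ≈ 18.1 mm

Precipitable water is the column-integrated vapour mass per unit area: PW = (1/g) Σ q̄ Δp, with q in kg/kg and Δp in Pa (1 kg/m² of water = 1 mm).
Layer 1008–800 hPa: Δp = 208 hPa = 20800 Pa, q̄ = 0.005 kg/kg → 0.005 × 20800 / 9.8 = 10.61 mm
Layer 800–760 hPa: Δp = 40 hPa = 4000 Pa, q̄ = 0.0038 kg/kg → 0.0038 × 4000 / 9.8 = 1.55 mm
Layer 760–460 hPa: Δp = 300 hPa = 30000 Pa, q̄ = 0.0014 kg/kg → 0.0014 × 30000 / 9.8 = 4.29 mm
Layer 460–320 hPa: Δp = 140 hPa = 14000 Pa, q̄ = 0.00084 kg/kg → 0.00084 × 14000 / 9.8 = 1.20 mm
Layer 320–250 hPa: Δp = 70 hPa = 7000 Pa, q̄ = 0.00065 kg/kg → 0.00065 × 7000 / 9.8 = 0.46 mm
PW = 10.61 + 1.55 + 4.29 + 1.20 + 0.46 = 18.11 ≈ 18.1 mm.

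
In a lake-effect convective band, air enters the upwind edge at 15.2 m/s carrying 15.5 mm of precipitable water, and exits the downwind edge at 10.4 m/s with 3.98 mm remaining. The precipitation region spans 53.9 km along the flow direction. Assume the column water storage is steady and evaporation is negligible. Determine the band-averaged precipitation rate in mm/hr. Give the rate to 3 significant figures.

R ≈ 13.0 mm/hr

Column moisture flux per unit crosswind length is F = V × PW.
Inflow: F_in = 15.2 × 15.5 = 235.6 mm·m/s
Outflow: F_out = 10.4 × 3.98 = 41.392 mm·m/s
Steady-state rate R = (F_in − F_out)/L = (235.6 − 41.392) / 53900 m = 3.603e-03 mm/s.
R = 3.603e-03 × 3600 = 13.0 mm/hr.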